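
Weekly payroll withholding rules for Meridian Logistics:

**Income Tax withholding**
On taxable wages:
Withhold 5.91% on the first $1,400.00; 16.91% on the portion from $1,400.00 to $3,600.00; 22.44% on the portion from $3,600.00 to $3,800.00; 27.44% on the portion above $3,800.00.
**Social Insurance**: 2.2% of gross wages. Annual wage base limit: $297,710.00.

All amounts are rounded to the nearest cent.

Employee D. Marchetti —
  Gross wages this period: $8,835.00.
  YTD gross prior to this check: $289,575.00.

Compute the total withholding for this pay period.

Income Tax: taxable = $8,835.00
  $499.64 + 27.44% × ($8,835.00 − $3,800.00) = $499.64 + 27.44% × $5,035.00 = $1,881.24
Social Insurance: cap $297,710.00 − YTD $289,575.00 = $8,135.00 subject; 2.2% × $8,135.00 = $178.97
Total: $1,881.24 + $178.97 = $2,060.21

$2,060.21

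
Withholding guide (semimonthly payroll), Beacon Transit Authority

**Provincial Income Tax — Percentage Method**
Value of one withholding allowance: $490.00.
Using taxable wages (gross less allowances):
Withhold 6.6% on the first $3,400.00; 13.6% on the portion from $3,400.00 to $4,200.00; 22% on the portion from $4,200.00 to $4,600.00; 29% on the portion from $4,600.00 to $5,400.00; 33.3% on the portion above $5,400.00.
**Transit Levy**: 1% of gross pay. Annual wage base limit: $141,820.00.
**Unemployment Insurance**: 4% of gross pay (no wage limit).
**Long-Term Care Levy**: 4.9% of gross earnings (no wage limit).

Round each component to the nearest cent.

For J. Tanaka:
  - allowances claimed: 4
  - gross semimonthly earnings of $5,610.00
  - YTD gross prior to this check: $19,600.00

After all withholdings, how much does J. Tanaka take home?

$4,796.21

Provincial Income Tax: taxable = $5,610.00 − 4×$490.00 = $3,650.00
  $224.40 + 13.6% × ($3,650.00 − $3,400.00) = $224.40 + 13.6% × $250.00 = $258.40
Transit Levy: 1% × $5,610.00 = $56.10
Unemployment Insurance: 4% × $5,610.00 = $224.40
Long-Term Care Levy: 4.9% × $5,610.00 = $274.89
Total withheld: $258.40 + $56.10 + $224.40 + $274.89 = $813.79
Net pay: $5,610.00 − $813.79 = $4,796.21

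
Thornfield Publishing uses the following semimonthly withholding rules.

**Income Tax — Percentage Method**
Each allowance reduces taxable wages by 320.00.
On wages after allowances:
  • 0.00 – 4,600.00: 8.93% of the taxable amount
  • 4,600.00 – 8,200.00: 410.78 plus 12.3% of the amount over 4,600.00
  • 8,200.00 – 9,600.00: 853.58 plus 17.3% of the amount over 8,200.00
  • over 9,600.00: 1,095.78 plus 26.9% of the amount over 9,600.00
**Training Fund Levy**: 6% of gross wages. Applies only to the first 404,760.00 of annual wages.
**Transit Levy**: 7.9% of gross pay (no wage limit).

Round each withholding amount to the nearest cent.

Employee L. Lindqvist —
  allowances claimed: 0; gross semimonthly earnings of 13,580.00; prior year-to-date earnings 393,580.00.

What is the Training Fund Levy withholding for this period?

670.80

Training Fund Levy: cap 404,760.00 − YTD 393,580.00 = 11,180.00 subject; 6% × 11,180.00 = 670.80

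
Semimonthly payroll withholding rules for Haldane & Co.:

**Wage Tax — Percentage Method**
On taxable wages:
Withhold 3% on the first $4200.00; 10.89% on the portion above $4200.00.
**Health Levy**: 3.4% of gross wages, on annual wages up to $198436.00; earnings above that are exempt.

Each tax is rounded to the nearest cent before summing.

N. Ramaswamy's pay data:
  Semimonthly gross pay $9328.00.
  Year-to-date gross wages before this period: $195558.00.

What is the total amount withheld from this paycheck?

$782.29

Wage Tax: taxable = $9328.00
  $126.00 + 10.89% × ($9328.00 − $4200.00) = $126.00 + 10.89% × $5128.00 = $684.44
Health Levy: cap $198436.00 − YTD $195558.00 = $2878.00 subject; 3.4% × $2878.00 = $97.85
Total: $684.44 + $97.85 = $782.29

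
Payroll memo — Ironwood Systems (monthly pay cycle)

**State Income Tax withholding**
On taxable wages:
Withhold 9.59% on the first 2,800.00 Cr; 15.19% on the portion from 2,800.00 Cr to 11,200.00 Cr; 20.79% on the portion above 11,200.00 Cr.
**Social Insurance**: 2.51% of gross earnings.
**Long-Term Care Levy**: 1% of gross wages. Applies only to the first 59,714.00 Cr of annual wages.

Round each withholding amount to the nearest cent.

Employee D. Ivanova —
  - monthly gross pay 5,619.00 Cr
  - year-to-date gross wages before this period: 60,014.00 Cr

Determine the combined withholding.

837.77 Cr

State Income Tax: taxable = 5,619.00 Cr
  268.52 Cr + 15.19% × (5,619.00 Cr − 2,800.00 Cr) = 268.52 Cr + 15.19% × 2,819.00 Cr = 696.73 Cr
Social Insurance: 2.51% × 5,619.00 Cr = 141.04 Cr
Long-Term Care Levy: YTD 60,014.00 Cr ≥ cap 59,714.00 Cr → 0.00 Cr
Total: 696.73 Cr + 141.04 Cr + 0.00 Cr = 837.77 Cr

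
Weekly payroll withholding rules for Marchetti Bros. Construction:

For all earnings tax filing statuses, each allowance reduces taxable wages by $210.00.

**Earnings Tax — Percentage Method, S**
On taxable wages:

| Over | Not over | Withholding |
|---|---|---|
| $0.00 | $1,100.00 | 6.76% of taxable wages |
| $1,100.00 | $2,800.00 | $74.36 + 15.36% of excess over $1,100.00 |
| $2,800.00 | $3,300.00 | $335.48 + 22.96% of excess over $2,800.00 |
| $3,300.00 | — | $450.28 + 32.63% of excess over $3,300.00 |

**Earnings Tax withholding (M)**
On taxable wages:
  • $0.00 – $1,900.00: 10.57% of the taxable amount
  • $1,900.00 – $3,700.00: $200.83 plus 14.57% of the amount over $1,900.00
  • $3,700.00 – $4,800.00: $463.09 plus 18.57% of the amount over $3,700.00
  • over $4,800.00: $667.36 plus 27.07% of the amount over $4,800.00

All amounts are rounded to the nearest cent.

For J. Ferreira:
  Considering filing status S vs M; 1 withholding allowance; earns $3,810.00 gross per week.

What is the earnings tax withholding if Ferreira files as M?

$448.52

Earnings Tax (M): taxable = $3,810.00 − 1×$210.00 = $3,600.00
  $200.83 + 14.57% × ($3,600.00 − $1,900.00) = $200.83 + 14.57% × $1,700.00 = $448.52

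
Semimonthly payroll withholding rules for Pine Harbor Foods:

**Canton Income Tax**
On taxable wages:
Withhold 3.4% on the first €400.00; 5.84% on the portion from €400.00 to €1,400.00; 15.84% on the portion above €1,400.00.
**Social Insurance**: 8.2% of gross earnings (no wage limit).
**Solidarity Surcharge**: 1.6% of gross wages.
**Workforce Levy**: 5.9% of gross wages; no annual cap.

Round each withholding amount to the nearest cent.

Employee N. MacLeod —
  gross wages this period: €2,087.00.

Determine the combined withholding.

€508.47

Canton Income Tax: taxable = €2,087.00
  €72.00 + 15.84% × (€2,087.00 − €1,400.00) = €72.00 + 15.84% × €687.00 = €180.82
Social Insurance: 8.2% × €2,087.00 = €171.13
Solidarity Surcharge: 1.6% × €2,087.00 = €33.39
Workforce Levy: 5.9% × €2,087.00 = €123.13
Total: €180.82 + €171.13 + €33.39 + €123.13 = €508.47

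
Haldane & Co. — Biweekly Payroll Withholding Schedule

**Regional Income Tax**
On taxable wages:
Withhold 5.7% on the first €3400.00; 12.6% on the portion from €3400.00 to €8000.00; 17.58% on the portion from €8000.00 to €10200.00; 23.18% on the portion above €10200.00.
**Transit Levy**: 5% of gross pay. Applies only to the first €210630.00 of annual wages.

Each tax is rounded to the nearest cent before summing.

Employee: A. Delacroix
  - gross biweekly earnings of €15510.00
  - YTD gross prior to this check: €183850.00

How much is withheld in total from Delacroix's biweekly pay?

€3166.52

Regional Income Tax: taxable = €15510.00
  €1160.16 + 23.18% × (€15510.00 − €10200.00) = €1160.16 + 23.18% × €5310.00 = €2391.02
Transit Levy: 5% × €15510.00 = €775.50
Total: €2391.02 + €775.50 = €3166.52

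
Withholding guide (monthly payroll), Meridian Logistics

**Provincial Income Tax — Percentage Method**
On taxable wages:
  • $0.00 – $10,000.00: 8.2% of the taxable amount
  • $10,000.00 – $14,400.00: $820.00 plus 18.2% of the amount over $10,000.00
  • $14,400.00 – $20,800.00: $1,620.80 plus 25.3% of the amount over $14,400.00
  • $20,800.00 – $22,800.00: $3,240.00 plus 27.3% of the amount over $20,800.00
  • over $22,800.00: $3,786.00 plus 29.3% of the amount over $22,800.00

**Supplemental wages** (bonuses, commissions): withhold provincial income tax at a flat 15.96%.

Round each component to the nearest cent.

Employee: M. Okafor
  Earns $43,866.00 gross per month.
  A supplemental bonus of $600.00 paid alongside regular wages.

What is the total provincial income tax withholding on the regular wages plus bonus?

Provincial Income Tax: taxable = $43,866.00
  $3,786.00 + 29.3% × ($43,866.00 − $22,800.00) = $3,786.00 + 29.3% × $21,066.00 = $9,958.34
Supplemental (15.96% flat on bonus): 15.96% × $600.00 = $95.76
Total provincial income tax: $9,958.34 + $95.76 = $10,054.10

$10,054.10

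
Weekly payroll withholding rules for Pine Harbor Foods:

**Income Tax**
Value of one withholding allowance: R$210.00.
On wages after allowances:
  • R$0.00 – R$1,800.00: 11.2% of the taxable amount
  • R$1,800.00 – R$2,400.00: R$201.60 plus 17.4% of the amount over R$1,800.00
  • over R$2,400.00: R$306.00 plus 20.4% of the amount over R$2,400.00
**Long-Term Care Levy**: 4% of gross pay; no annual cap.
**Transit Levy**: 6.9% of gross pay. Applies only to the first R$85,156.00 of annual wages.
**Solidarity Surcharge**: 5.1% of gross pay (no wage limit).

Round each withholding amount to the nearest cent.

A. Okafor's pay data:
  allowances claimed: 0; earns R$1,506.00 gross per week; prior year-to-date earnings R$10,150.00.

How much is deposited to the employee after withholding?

R$1,096.37

Income Tax: taxable = R$1,506.00
  11.2% × R$1,506.00 = R$168.67
Long-Term Care Levy: 4% × R$1,506.00 = R$60.24
Transit Levy: 6.9% × R$1,506.00 = R$103.91
Solidarity Surcharge: 5.1% × R$1,506.00 = R$76.81
Total withheld: R$168.67 + R$60.24 + R$103.91 + R$76.81 = R$409.63
Net pay: R$1,506.00 − R$409.63 = R$1,096.37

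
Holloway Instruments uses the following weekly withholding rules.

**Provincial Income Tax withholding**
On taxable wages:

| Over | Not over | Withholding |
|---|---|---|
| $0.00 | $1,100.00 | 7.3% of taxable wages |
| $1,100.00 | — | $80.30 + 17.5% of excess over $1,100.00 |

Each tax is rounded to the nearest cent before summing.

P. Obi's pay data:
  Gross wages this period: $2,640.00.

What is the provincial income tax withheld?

Provincial Income Tax: taxable = $2,640.00
  $80.30 + 17.5% × ($2,640.00 − $1,100.00) = $80.30 + 17.5% × $1,540.00 = $349.80

$349.80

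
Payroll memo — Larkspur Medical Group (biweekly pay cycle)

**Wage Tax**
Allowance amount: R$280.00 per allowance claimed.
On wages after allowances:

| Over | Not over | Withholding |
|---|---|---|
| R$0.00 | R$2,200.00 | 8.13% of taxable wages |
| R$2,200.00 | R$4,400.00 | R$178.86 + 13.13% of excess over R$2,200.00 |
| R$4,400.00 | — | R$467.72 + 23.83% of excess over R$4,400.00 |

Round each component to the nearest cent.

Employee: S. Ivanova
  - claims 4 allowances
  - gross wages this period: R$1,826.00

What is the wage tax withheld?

Wage Tax: taxable = R$1,826.00 − 4×R$280.00 = R$706.00
  8.13% × R$706.00 = R$57.40

R$57.40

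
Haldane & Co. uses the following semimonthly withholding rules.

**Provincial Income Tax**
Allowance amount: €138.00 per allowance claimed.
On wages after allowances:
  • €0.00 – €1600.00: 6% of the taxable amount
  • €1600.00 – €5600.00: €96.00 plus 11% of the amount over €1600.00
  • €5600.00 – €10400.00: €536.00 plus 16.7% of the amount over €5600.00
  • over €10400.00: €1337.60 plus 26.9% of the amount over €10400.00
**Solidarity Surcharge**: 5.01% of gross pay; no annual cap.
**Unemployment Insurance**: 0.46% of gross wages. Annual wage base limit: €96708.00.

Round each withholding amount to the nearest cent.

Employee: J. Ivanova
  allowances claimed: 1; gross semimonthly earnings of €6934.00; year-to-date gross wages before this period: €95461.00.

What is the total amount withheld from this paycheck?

Provincial Income Tax: taxable = €6934.00 − 1×€138.00 = €6796.00
  €536.00 + 16.7% × (€6796.00 − €5600.00) = €536.00 + 16.7% × €1196.00 = €735.73
Solidarity Surcharge: 5.01% × €6934.00 = €347.39
Unemployment Insurance: cap €96708.00 − YTD €95461.00 = €1247.00 subject; 0.46% × €1247.00 = €5.74
Total: €735.73 + €347.39 + €5.74 = €1088.86

€1088.86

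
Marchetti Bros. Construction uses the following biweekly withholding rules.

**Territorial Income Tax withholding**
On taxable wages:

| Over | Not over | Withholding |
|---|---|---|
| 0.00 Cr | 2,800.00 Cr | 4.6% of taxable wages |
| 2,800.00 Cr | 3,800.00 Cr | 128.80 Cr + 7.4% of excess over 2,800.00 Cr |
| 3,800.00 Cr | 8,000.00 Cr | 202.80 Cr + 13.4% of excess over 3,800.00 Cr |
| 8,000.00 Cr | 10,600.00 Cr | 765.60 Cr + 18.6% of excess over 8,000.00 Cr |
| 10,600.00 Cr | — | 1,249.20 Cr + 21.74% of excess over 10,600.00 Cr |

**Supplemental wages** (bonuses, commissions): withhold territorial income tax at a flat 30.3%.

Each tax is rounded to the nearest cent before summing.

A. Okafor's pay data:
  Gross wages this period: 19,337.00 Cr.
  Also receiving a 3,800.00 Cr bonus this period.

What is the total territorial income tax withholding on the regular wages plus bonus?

4,300.02 Cr

Territorial Income Tax: taxable = 19,337.00 Cr
  1,249.20 Cr + 21.74% × (19,337.00 Cr − 10,600.00 Cr) = 1,249.20 Cr + 21.74% × 8,737.00 Cr = 3,148.62 Cr
Supplemental (30.3% flat on bonus): 30.3% × 3,800.00 Cr = 1,151.40 Cr
Total territorial income tax: 3,148.62 Cr + 1,151.40 Cr = 4,300.02 Cr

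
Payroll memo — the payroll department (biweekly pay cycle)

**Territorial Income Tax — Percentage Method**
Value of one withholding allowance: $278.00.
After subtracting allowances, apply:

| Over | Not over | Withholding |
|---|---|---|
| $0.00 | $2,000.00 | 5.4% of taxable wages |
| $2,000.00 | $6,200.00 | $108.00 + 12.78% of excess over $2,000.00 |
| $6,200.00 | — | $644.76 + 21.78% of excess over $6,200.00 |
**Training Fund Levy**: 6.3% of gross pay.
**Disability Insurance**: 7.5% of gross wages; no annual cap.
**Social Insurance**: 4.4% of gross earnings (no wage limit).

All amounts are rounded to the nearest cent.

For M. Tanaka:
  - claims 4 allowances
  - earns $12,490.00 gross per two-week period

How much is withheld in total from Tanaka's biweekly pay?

$4,045.71

Territorial Income Tax: taxable = $12,490.00 − 4×$278.00 = $11,378.00
  $644.76 + 21.78% × ($11,378.00 − $6,200.00) = $644.76 + 21.78% × $5,178.00 = $1,772.53
Training Fund Levy: 6.3% × $12,490.00 = $786.87
Disability Insurance: 7.5% × $12,490.00 = $936.75
Social Insurance: 4.4% × $12,490.00 = $549.56
Total: $1,772.53 + $786.87 + $936.75 + $549.56 = $4,045.71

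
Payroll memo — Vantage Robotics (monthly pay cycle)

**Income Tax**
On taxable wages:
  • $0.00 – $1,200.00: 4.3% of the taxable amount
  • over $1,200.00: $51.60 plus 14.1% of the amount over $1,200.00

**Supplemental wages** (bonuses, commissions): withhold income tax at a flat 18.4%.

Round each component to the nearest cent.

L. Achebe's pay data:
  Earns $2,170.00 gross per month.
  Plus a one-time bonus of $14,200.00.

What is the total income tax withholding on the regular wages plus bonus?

Income Tax: taxable = $2,170.00
  $51.60 + 14.1% × ($2,170.00 − $1,200.00) = $51.60 + 14.1% × $970.00 = $188.37
Supplemental (18.4% flat on bonus): 18.4% × $14,200.00 = $2,612.80
Total income tax: $188.37 + $2,612.80 = $2,801.17

$2,801.17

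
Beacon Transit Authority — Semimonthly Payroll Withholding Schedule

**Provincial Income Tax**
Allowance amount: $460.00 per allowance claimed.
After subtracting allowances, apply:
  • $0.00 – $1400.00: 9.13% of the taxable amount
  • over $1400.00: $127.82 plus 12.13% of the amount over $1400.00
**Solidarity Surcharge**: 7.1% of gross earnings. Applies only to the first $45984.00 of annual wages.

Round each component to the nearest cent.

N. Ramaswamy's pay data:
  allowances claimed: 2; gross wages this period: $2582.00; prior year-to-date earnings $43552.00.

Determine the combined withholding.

Provincial Income Tax: taxable = $2582.00 − 2×$460.00 = $1662.00
  $127.82 + 12.13% × ($1662.00 − $1400.00) = $127.82 + 12.13% × $262.00 = $159.60
Solidarity Surcharge: cap $45984.00 − YTD $43552.00 = $2432.00 subject; 7.1% × $2432.00 = $172.67
Total: $159.60 + $172.67 = $332.27

$332.27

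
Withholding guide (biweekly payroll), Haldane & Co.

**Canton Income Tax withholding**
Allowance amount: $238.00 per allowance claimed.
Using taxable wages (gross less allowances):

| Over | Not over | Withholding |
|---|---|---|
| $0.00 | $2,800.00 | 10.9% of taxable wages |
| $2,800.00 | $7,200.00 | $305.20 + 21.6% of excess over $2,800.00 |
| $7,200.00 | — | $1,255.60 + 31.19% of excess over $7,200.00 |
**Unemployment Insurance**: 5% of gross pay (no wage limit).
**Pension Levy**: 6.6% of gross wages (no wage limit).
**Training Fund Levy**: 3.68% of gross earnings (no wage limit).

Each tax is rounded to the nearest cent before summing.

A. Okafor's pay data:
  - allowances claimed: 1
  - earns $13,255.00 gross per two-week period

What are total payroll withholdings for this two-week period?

Canton Income Tax: taxable = $13,255.00 − 1×$238.00 = $13,017.00
  $1,255.60 + 31.19% × ($13,017.00 − $7,200.00) = $1,255.60 + 31.19% × $5,817.00 = $3,069.92
Unemployment Insurance: 5% × $13,255.00 = $662.75
Pension Levy: 6.6% × $13,255.00 = $874.83
Training Fund Levy: 3.68% × $13,255.00 = $487.78
Total: $3,069.92 + $662.75 + $874.83 + $487.78 = $5,095.28

$5,095.28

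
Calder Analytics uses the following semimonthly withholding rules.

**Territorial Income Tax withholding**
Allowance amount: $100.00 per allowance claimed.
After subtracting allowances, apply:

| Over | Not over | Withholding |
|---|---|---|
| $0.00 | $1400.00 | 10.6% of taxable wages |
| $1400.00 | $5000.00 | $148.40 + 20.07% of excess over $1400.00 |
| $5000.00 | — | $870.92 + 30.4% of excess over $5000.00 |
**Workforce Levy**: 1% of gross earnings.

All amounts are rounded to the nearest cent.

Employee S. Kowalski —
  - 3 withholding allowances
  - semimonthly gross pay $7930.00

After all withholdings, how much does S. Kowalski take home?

$6180.26

Territorial Income Tax: taxable = $7930.00 − 3×$100.00 = $7630.00
  $870.92 + 30.4% × ($7630.00 − $5000.00) = $870.92 + 30.4% × $2630.00 = $1670.44
Workforce Levy: 1% × $7930.00 = $79.30
Total withheld: $1670.44 + $79.30 = $1749.74
Net pay: $7930.00 − $1749.74 = $6180.26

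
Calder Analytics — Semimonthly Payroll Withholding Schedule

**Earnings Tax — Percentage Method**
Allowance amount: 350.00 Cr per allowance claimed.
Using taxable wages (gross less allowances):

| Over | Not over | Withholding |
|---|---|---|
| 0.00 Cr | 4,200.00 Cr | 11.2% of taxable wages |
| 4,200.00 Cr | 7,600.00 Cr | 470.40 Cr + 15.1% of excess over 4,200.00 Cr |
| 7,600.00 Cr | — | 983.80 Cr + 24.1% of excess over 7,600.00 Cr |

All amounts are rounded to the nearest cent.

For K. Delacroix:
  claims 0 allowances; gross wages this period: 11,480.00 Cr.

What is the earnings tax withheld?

1,918.88 Cr

Earnings Tax: taxable = 11,480.00 Cr
  983.80 Cr + 24.1% × (11,480.00 Cr − 7,600.00 Cr) = 983.80 Cr + 24.1% × 3,880.00 Cr = 1,918.88 Cr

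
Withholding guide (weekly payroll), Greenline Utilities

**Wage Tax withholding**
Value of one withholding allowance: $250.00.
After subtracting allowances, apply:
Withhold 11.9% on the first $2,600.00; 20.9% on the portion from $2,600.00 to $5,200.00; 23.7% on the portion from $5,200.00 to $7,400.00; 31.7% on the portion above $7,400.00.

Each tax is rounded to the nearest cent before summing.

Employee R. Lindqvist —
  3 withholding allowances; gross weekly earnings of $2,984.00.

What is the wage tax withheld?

$265.85

Wage Tax: taxable = $2,984.00 − 3×$250.00 = $2,234.00
  11.9% × $2,234.00 = $265.85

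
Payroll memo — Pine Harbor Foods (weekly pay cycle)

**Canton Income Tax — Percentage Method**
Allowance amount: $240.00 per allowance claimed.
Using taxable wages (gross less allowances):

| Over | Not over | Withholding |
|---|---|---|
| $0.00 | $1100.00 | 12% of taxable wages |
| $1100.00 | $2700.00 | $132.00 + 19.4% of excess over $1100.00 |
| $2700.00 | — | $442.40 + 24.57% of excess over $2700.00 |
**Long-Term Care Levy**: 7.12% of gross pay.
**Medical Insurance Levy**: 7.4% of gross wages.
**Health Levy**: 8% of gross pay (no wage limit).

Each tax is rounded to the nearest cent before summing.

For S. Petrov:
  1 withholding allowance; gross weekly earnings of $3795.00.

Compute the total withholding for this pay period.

$1507.10

Canton Income Tax: taxable = $3795.00 − 1×$240.00 = $3555.00
  $442.40 + 24.57% × ($3555.00 − $2700.00) = $442.40 + 24.57% × $855.00 = $652.47
Long-Term Care Levy: 7.12% × $3795.00 = $270.20
Medical Insurance Levy: 7.4% × $3795.00 = $280.83
Health Levy: 8% × $3795.00 = $303.60
Total: $652.47 + $270.20 + $280.83 + $303.60 = $1507.10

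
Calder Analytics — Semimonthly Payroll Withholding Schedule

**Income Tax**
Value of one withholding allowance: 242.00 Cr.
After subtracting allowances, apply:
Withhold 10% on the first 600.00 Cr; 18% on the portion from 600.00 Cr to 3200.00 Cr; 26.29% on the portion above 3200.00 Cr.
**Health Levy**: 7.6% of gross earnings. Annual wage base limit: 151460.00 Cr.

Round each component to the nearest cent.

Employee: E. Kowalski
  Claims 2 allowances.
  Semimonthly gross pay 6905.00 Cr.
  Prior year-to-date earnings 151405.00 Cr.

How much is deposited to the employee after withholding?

Income Tax: taxable = 6905.00 Cr − 2×242.00 Cr = 6421.00 Cr
  528.00 Cr + 26.29% × (6421.00 Cr − 3200.00 Cr) = 528.00 Cr + 26.29% × 3221.00 Cr = 1374.80 Cr
Health Levy: cap 151460.00 Cr − YTD 151405.00 Cr = 55.00 Cr subject; 7.6% × 55.00 Cr = 4.18 Cr
Total withheld: 1374.80 Cr + 4.18 Cr = 1378.98 Cr
Net pay: 6905.00 Cr − 1378.98 Cr = 5526.02 Cr

5526.02 Cr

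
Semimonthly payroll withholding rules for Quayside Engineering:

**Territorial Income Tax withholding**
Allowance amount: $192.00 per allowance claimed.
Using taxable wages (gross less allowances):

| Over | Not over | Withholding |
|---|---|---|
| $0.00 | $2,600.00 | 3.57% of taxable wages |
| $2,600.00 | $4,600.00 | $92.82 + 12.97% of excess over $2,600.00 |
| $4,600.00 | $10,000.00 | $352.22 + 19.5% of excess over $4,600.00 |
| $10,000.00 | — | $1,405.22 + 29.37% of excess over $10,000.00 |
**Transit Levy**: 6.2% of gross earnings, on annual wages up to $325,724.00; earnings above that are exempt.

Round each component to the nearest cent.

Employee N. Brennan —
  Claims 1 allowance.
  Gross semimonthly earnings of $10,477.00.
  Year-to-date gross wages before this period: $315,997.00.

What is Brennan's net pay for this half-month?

$8,385.01

Territorial Income Tax: taxable = $10,477.00 − 1×$192.00 = $10,285.00
  $1,405.22 + 29.37% × ($10,285.00 − $10,000.00) = $1,405.22 + 29.37% × $285.00 = $1,488.92
Transit Levy: cap $325,724.00 − YTD $315,997.00 = $9,727.00 subject; 6.2% × $9,727.00 = $603.07
Total withheld: $1,488.92 + $603.07 = $2,091.99
Net pay: $10,477.00 − $2,091.99 = $8,385.01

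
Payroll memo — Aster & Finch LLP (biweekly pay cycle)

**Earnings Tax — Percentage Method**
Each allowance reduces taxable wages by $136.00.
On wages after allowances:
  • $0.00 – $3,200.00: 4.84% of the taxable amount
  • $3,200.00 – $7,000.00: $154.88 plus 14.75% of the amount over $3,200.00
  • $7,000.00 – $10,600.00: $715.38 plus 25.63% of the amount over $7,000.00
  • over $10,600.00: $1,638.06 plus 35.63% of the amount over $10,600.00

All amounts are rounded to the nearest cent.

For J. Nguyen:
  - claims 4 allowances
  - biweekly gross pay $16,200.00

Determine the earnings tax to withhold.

Earnings Tax: taxable = $16,200.00 − 4×$136.00 = $15,656.00
  $1,638.06 + 35.63% × ($15,656.00 − $10,600.00) = $1,638.06 + 35.63% × $5,056.00 = $3,439.51

$3,439.51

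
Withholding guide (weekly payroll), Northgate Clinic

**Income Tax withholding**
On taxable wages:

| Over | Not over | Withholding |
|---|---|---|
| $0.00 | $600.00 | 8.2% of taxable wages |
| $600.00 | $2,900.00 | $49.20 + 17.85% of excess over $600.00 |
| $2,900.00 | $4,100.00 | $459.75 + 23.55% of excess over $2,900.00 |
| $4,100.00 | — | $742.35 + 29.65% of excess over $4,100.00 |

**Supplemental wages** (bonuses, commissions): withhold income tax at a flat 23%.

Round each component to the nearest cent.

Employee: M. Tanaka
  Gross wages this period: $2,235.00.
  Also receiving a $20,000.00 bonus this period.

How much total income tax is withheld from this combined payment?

$4,941.05

Income Tax: taxable = $2,235.00
  $49.20 + 17.85% × ($2,235.00 − $600.00) = $49.20 + 17.85% × $1,635.00 = $341.05
Supplemental (23% flat on bonus): 23% × $20,000.00 = $4,600.00
Total income tax: $341.05 + $4,600.00 = $4,941.05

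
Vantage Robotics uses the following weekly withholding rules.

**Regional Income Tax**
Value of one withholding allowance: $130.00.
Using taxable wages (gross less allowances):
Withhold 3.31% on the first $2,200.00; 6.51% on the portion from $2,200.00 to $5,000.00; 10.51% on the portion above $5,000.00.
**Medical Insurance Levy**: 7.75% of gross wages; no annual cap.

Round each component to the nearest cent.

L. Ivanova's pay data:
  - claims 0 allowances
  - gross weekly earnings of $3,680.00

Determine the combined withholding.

Regional Income Tax: taxable = $3,680.00
  $72.82 + 6.51% × ($3,680.00 − $2,200.00) = $72.82 + 6.51% × $1,480.00 = $169.17
Medical Insurance Levy: 7.75% × $3,680.00 = $285.20
Total: $169.17 + $285.20 = $454.37

$454.37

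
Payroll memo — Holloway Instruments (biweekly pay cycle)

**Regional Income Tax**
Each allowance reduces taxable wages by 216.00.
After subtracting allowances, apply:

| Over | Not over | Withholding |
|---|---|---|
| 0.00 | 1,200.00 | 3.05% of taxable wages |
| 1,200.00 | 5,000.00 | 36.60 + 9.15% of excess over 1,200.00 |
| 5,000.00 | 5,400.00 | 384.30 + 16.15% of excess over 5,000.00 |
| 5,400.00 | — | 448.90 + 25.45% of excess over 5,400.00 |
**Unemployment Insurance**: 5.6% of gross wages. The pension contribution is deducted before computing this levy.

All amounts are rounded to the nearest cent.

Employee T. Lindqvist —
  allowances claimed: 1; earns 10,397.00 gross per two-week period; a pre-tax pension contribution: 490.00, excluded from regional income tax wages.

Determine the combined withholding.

2,095.75

Regional Income Tax: taxable = 10,397.00 − 490.00 − 1×216.00 = 9,691.00
  448.90 + 25.45% × (9,691.00 − 5,400.00) = 448.90 + 25.45% × 4,291.00 = 1,540.96
Unemployment Insurance: 5.6% × 9,907.00 = 554.79
Total: 1,540.96 + 554.79 = 2,095.75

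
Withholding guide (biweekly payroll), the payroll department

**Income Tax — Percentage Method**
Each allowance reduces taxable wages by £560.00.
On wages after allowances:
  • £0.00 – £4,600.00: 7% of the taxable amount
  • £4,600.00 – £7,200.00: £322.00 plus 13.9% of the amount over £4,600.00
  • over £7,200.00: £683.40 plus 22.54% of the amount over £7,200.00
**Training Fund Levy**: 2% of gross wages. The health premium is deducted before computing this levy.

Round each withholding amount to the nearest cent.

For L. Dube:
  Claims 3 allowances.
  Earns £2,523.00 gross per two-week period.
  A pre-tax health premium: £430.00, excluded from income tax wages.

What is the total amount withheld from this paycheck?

Income Tax: taxable = £2,523.00 − £430.00 − 3×£560.00 = £413.00
  7% × £413.00 = £28.91
Training Fund Levy: 2% × £2,093.00 = £41.86
Total: £28.91 + £41.86 = £70.77

£70.77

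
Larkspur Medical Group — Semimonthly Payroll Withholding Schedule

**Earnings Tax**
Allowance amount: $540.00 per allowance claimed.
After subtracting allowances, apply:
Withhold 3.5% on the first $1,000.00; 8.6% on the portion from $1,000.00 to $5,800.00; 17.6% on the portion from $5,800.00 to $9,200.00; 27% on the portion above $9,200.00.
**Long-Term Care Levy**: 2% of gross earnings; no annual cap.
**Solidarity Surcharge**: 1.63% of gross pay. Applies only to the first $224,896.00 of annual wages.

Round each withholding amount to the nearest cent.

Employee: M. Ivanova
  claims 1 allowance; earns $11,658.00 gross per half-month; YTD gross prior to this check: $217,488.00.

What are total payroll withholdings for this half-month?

$1,917.97

Earnings Tax: taxable = $11,658.00 − 1×$540.00 = $11,118.00
  $1,046.20 + 27% × ($11,118.00 − $9,200.00) = $1,046.20 + 27% × $1,918.00 = $1,564.06
Long-Term Care Levy: 2% × $11,658.00 = $233.16
Solidarity Surcharge: cap $224,896.00 − YTD $217,488.00 = $7,408.00 subject; 1.63% × $7,408.00 = $120.75
Total: $1,564.06 + $233.16 + $120.75 = $1,917.97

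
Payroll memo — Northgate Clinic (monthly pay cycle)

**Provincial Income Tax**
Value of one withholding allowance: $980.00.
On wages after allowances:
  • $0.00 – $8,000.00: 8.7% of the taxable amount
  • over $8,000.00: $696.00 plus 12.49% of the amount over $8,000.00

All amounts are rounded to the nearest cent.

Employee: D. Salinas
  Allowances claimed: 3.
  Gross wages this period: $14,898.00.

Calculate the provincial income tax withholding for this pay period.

Provincial Income Tax: taxable = $14,898.00 − 3×$980.00 = $11,958.00
  $696.00 + 12.49% × ($11,958.00 − $8,000.00) = $696.00 + 12.49% × $3,958.00 = $1,190.35

$1,190.35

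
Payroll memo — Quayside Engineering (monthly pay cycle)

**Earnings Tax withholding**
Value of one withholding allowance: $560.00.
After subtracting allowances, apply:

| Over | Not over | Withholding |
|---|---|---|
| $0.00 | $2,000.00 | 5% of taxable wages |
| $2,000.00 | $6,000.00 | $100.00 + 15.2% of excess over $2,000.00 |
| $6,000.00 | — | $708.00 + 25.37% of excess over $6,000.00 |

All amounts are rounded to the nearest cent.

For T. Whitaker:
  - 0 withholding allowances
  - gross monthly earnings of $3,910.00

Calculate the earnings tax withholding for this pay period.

$390.32

Earnings Tax: taxable = $3,910.00
  $100.00 + 15.2% × ($3,910.00 − $2,000.00) = $100.00 + 15.2% × $1,910.00 = $390.32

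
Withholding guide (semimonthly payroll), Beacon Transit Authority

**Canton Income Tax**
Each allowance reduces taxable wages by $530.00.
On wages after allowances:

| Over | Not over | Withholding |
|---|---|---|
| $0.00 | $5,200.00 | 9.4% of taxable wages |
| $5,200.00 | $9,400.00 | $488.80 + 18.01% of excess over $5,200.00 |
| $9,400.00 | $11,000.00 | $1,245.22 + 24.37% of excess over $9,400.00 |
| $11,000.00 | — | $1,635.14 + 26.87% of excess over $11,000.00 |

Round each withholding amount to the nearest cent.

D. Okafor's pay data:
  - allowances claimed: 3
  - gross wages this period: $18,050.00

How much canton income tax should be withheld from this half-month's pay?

Canton Income Tax: taxable = $18,050.00 − 3×$530.00 = $16,460.00
  $1,635.14 + 26.87% × ($16,460.00 − $11,000.00) = $1,635.14 + 26.87% × $5,460.00 = $3,102.24

$3,102.24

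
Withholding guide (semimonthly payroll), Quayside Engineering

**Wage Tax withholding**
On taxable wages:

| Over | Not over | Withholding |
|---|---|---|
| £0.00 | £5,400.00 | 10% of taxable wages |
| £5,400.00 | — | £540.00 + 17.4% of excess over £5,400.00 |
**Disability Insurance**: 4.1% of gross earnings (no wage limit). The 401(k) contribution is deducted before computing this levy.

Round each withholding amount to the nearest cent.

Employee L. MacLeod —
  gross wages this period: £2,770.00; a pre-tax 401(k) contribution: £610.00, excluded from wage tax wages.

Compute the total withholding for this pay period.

£304.56

Wage Tax: taxable = £2,770.00 − £610.00 = £2,160.00
  10% × £2,160.00 = £216.00
Disability Insurance: 4.1% × £2,160.00 = £88.56
Total: £216.00 + £88.56 = £304.56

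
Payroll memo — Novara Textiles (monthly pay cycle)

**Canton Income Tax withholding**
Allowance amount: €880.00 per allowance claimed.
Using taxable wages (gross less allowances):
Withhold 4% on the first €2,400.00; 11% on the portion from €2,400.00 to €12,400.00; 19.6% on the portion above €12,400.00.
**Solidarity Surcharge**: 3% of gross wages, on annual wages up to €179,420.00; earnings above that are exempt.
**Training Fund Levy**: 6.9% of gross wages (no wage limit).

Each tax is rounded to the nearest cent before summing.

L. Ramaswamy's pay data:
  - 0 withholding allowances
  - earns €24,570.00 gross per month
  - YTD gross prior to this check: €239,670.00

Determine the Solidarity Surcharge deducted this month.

€0.00

Solidarity Surcharge: YTD €239,670.00 ≥ cap €179,420.00 → €0.00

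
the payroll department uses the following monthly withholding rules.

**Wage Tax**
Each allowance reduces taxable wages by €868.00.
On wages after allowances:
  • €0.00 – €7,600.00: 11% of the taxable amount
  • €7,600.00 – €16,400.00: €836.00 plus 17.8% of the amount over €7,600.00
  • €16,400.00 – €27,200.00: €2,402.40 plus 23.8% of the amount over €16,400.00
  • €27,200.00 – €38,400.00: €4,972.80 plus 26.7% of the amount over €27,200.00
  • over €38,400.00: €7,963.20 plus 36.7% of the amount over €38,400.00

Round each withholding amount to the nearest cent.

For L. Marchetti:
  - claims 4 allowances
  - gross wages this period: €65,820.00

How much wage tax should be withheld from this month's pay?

Wage Tax: taxable = €65,820.00 − 4×€868.00 = €62,348.00
  €7,963.20 + 36.7% × (€62,348.00 − €38,400.00) = €7,963.20 + 36.7% × €23,948.00 = €16,752.12

€16,752.12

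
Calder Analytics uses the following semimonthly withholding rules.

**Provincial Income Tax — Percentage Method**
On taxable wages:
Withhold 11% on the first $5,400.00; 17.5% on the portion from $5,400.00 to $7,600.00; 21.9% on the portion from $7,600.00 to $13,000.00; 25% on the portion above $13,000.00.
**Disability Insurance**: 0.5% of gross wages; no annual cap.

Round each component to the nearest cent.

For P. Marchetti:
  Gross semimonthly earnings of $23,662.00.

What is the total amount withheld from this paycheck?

Provincial Income Tax: taxable = $23,662.00
  $2,161.60 + 25% × ($23,662.00 − $13,000.00) = $2,161.60 + 25% × $10,662.00 = $4,827.10
Disability Insurance: 0.5% × $23,662.00 = $118.31
Total: $4,827.10 + $118.31 = $4,945.41

$4,945.41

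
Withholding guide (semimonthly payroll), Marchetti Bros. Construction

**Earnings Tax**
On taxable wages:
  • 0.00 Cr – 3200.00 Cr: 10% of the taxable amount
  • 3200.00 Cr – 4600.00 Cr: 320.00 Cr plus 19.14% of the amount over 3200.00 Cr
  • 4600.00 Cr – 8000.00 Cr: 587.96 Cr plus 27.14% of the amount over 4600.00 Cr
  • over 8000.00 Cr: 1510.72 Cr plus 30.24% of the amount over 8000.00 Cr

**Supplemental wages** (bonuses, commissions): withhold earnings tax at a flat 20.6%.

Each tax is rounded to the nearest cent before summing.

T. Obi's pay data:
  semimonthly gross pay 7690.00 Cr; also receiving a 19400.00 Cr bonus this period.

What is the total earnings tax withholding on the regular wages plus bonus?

5422.99 Cr

Earnings Tax: taxable = 7690.00 Cr
  587.96 Cr + 27.14% × (7690.00 Cr − 4600.00 Cr) = 587.96 Cr + 27.14% × 3090.00 Cr = 1426.59 Cr
Supplemental (20.6% flat on bonus): 20.6% × 19400.00 Cr = 3996.40 Cr
Total earnings tax: 1426.59 Cr + 3996.40 Cr = 5422.99 Cr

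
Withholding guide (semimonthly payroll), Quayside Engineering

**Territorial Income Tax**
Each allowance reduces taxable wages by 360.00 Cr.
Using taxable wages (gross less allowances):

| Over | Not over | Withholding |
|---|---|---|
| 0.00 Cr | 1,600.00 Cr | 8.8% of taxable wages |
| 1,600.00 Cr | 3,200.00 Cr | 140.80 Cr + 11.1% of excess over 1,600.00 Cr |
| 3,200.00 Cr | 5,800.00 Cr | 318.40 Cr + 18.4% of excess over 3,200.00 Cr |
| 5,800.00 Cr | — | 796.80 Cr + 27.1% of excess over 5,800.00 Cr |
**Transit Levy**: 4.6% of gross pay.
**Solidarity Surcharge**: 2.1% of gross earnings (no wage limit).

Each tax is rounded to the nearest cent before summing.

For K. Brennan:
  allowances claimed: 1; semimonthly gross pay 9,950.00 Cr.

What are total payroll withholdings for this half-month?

2,490.54 Cr

Territorial Income Tax: taxable = 9,950.00 Cr − 1×360.00 Cr = 9,590.00 Cr
  796.80 Cr + 27.1% × (9,590.00 Cr − 5,800.00 Cr) = 796.80 Cr + 27.1% × 3,790.00 Cr = 1,823.89 Cr
Transit Levy: 4.6% × 9,950.00 Cr = 457.70 Cr
Solidarity Surcharge: 2.1% × 9,950.00 Cr = 208.95 Cr
Total: 1,823.89 Cr + 457.70 Cr + 208.95 Cr = 2,490.54 Cr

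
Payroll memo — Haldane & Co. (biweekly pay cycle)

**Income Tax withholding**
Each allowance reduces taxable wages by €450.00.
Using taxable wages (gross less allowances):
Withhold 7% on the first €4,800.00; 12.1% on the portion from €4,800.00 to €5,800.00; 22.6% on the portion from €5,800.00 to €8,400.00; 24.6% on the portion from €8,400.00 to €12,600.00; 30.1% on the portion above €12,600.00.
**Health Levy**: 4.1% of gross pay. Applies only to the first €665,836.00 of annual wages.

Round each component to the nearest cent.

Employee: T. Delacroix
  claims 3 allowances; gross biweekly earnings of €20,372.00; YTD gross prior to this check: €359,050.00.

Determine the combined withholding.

€4,846.07

Income Tax: taxable = €20,372.00 − 3×€450.00 = €19,022.00
  €2,077.80 + 30.1% × (€19,022.00 − €12,600.00) = €2,077.80 + 30.1% × €6,422.00 = €4,010.82
Health Levy: 4.1% × €20,372.00 = €835.25
Total: €4,010.82 + €835.25 = €4,846.07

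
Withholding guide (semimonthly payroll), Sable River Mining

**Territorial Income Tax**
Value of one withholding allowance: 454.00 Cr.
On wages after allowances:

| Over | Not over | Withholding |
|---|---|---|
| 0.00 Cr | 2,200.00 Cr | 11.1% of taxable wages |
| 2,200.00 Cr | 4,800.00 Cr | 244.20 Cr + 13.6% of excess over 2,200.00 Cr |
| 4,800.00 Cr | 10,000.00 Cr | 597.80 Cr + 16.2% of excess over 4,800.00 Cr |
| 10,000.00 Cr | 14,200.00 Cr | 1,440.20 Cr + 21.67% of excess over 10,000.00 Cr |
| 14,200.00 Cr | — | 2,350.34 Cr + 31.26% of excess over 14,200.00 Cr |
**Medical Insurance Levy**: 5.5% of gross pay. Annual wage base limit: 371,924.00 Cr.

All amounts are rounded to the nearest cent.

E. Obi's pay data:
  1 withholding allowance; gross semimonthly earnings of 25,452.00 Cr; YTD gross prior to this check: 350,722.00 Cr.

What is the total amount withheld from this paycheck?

6,891.90 Cr

Territorial Income Tax: taxable = 25,452.00 Cr − 1×454.00 Cr = 24,998.00 Cr
  2,350.34 Cr + 31.26% × (24,998.00 Cr − 14,200.00 Cr) = 2,350.34 Cr + 31.26% × 10,798.00 Cr = 5,725.79 Cr
Medical Insurance Levy: cap 371,924.00 Cr − YTD 350,722.00 Cr = 21,202.00 Cr subject; 5.5% × 21,202.00 Cr = 1,166.11 Cr
Total: 5,725.79 Cr + 1,166.11 Cr = 6,891.90 Cr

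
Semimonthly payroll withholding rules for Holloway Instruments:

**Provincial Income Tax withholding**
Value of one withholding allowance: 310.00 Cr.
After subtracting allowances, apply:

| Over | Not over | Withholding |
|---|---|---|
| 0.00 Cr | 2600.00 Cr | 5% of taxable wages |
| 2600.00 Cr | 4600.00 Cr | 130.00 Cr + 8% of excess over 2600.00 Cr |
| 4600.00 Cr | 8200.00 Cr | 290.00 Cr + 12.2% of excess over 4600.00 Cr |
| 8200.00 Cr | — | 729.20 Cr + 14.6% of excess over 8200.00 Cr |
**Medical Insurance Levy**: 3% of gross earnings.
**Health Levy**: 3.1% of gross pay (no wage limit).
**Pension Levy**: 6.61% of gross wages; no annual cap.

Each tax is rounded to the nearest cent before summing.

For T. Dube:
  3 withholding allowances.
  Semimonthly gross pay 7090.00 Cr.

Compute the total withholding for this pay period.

Provincial Income Tax: taxable = 7090.00 Cr − 3×310.00 Cr = 6160.00 Cr
  290.00 Cr + 12.2% × (6160.00 Cr − 4600.00 Cr) = 290.00 Cr + 12.2% × 1560.00 Cr = 480.32 Cr
Medical Insurance Levy: 3% × 7090.00 Cr = 212.70 Cr
Health Levy: 3.1% × 7090.00 Cr = 219.79 Cr
Pension Levy: 6.61% × 7090.00 Cr = 468.65 Cr
Total: 480.32 Cr + 212.70 Cr + 219.79 Cr + 468.65 Cr = 1381.46 Cr

1381.46 Cr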